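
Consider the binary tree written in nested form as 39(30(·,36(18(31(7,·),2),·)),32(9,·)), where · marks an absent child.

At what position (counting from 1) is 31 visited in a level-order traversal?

Level-order visits nodes level by level from the root, left to right within each level.
Level 0: 39
Level 1: 30, 32
Level 2: 36, 9
Level 3: 18
Level 4: 31, 2
Level 5: 7
Full level-order sequence: 39, 30, 32, 36, 9, 18, 31, 2, 7.

7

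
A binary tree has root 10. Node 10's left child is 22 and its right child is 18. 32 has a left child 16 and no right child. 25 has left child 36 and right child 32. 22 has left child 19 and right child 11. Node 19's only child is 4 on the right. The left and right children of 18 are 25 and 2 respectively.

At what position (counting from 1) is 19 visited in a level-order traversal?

4

Level-order visits nodes level by level from the root, left to right within each level.
Level 0: 10
Level 1: 22, 18
Level 2: 19, 11, 25, 2
Level 3: 4, 36, 32
Level 4: 16
Full level-order sequence: 10, 22, 18, 19, 11, 25, 2, 4, 36, 32, 16.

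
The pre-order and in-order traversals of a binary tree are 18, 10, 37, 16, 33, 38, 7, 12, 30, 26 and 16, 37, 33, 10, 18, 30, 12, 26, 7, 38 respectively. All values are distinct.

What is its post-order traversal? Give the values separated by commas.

The first element of pre-order is the root; it splits in-order into left and right subtrees.
Root 18: left subtree has 4 nodes {16, 37, 33, 10}, right has 5 {30, 12, 26, 7, 38}.
  Root 10: left subtree has 3 nodes {16, 37, 33}, right has 0 { }.
    Root 37: left subtree has 1 node {16}, right has 1 {33}.
  Root 38: left subtree has 4 nodes {30, 12, 26, 7}, right has 0 { }.
    Root 7: left subtree has 3 nodes {30, 12, 26}, right has 0 { }.
      Root 12: left subtree has 1 node {30}, right has 1 {26}.

16, 33, 37, 10, 30, 26, 12, 7, 38, 18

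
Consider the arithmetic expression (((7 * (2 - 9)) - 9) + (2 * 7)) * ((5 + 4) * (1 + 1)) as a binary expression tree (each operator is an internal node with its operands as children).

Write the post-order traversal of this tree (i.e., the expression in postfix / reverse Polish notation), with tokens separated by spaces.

Post-order on an expression tree gives postfix notation: for each operator, emit left operand, right operand, then the operator.

7 2 9 - * 9 - 2 7 * + 5 4 + 1 1 + * *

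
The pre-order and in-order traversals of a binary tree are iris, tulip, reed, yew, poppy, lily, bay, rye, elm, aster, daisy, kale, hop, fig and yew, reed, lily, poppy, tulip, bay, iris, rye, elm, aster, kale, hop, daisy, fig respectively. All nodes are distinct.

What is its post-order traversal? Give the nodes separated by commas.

yew, lily, poppy, reed, bay, tulip, hop, kale, fig, daisy, aster, elm, rye, iris

The first element of pre-order is the root; it splits in-order into left and right subtrees.
Root iris: left subtree has 6 nodes {yew, reed, lily, poppy, tulip, bay}, right has 7 {rye, elm, aster, kale, hop, daisy, fig}.
  Root tulip: left subtree has 4 nodes {yew, reed, lily, poppy}, right has 1 {bay}.
    Root reed: left subtree has 1 node {yew}, right has 2 {lily, poppy}.
      Root poppy: left subtree has 1 node {lily}, right has 0 { }.
  Root rye: left subtree has 0 nodes { }, right has 6 {elm, aster, kale, hop, daisy, fig}.
    Root elm: left subtree has 0 nodes { }, right has 5 {aster, kale, hop, daisy, fig}.
      Root aster: left subtree has 0 nodes { }, right has 4 {kale, hop, daisy, fig}.
        Root daisy: left subtree has 2 nodes {kale, hop}, right has 1 {fig}.
          Root kale: left subtree has 0 nodes { }, right has 1 {hop}.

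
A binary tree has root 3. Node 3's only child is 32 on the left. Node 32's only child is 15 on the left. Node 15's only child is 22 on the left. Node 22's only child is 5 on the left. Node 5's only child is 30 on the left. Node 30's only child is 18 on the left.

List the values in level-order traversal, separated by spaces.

Level-order visits nodes level by level from the root, left to right within each level.
Level 0: 3
Level 1: 32
Level 2: 15
Level 3: 22
Level 4: 5
Level 5: 30
Level 6: 18

3 32 15 22 5 30 18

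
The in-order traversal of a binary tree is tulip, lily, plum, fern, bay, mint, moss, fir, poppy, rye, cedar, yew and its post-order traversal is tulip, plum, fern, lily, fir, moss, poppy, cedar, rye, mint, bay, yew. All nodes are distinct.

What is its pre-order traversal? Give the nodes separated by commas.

yew, bay, lily, tulip, fern, plum, mint, rye, poppy, moss, fir, cedar

The last element of post-order is the root; it splits in-order into left and right subtrees.
Root yew: left subtree has 11 nodes {tulip, lily, plum, fern, bay, mint, moss, fir, poppy, rye, cedar}, right has 0 { }.
  Root bay: left subtree has 4 nodes {tulip, lily, plum, fern}, right has 6 {mint, moss, fir, poppy, rye, cedar}.
    Root lily: left subtree has 1 node {tulip}, right has 2 {plum, fern}.
      Root fern: left subtree has 1 node {plum}, right has 0 { }.
    Root mint: left subtree has 0 nodes { }, right has 5 {moss, fir, poppy, rye, cedar}.
      Root rye: left subtree has 3 nodes {moss, fir, poppy}, right has 1 {cedar}.
        Root poppy: left subtree has 2 nodes {moss, fir}, right has 0 { }.
          Root moss: left subtree has 0 nodes { }, right has 1 {fir}.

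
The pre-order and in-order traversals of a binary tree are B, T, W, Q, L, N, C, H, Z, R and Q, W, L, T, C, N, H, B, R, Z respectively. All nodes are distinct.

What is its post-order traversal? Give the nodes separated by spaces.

Q L W C H N T R Z B

The first element of pre-order is the root; it splits in-order into left and right subtrees.
Root B: left subtree has 7 nodes {Q, W, L, T, C, N, H}, right has 2 {R, Z}.
  Root T: left subtree has 3 nodes {Q, W, L}, right has 3 {C, N, H}.
    Root W: left subtree has 1 node {Q}, right has 1 {L}.
    Root N: left subtree has 1 node {C}, right has 1 {H}.
  Root Z: left subtree has 1 node {R}, right has 0 { }.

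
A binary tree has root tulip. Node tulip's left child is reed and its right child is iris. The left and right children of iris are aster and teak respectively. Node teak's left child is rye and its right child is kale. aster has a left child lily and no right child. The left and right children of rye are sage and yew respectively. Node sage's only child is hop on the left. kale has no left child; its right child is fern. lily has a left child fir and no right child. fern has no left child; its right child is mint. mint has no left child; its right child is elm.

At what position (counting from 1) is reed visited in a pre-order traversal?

2

Pre-order visits the node, then its left subtree, then its right subtree.
Visit tulip.
At tulip: go left to reed.
  reed is a leaf — visit reed.
At tulip: go right to iris.
  Visit iris.
  At iris: go left to aster.
    Visit aster.
    At aster: go left to lily.
      Visit lily.
      At lily: go left to fir.
        fir is a leaf — visit fir.
      At lily: no right child.
    At aster: no right child.
  At iris: go right to teak.
    Visit teak.
    At teak: go left to rye.
      Visit rye.
      At rye: go left to sage.
        Visit sage.
        At sage: go left to hop.
          hop is a leaf — visit hop.
        At sage: no right child.
      At rye: go right to yew.
        yew is a leaf — visit yew.
    At teak: go right to kale.
      Visit kale.
      At kale: no left child.
      At kale: go right to fern.
        Visit fern.
        At fern: no left child.
        At fern: go right to mint.
          Visit mint.
          At mint: no left child.
          At mint: go right to elm.
            elm is a leaf — visit elm.
Full pre-order sequence: tulip, reed, iris, aster, lily, fir, teak, rye, sage, hop, yew, kale, fern, mint, elm.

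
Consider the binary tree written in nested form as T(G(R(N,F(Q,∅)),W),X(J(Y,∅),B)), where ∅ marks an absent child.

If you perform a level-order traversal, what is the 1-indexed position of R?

4

Level-order visits nodes level by level from the root, left to right within each level.
Level 0: T
Level 1: G, X
Level 2: R, W, J, B
Level 3: N, F, Y
Level 4: Q
Full level-order sequence: T, G, X, R, W, J, B, N, F, Y, Q.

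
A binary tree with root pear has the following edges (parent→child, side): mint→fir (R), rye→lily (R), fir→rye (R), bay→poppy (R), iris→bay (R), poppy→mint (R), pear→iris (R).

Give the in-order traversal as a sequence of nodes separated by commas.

pear, iris, bay, poppy, mint, fir, rye, lily

In-order visits the left subtree, then the node, then the right subtree.
At pear: no left child.
Visit pear.
At pear: go right to iris.
  At iris: no left child.
  Visit iris.
  At iris: go right to bay.
    At bay: no left child.
    Visit bay.
    At bay: go right to poppy.
      At poppy: no left child.
      Visit poppy.
      At poppy: go right to mint.
        At mint: no left child.
        Visit mint.
        At mint: go right to fir.
          At fir: no left child.
          Visit fir.
          At fir: go right to rye.
            At rye: no left child.
            Visit rye.
            At rye: go right to lily.
              lily is a leaf — visit lily.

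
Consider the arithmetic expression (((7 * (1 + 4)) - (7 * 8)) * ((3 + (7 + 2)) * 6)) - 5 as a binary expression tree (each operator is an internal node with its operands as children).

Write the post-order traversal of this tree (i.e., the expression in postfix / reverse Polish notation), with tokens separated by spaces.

7 1 4 + * 7 8 * - 3 7 2 + + 6 * * 5 -

Post-order on an expression tree gives postfix notation: for each operator, emit left operand, right operand, then the operator.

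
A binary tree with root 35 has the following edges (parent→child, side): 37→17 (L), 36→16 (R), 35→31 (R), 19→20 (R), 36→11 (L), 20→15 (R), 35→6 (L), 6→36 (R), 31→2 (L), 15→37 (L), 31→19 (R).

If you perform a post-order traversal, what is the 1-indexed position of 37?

7

Post-order visits the left subtree, then the right subtree, then the node.
At 35: go left to 6.
  At 6: no left child.
  At 6: go right to 36.
    At 36: go left to 11.
      11 is a leaf — visit 11.
    At 36: go right to 16.
      16 is a leaf — visit 16.
    Visit 36.
  Visit 6.
At 35: go right to 31.
  At 31: go left to 2.
    2 is a leaf — visit 2.
  At 31: go right to 19.
    At 19: no left child.
    At 19: go right to 20.
      At 20: no left child.
      At 20: go right to 15.
        At 15: go left to 37.
          At 37: go left to 17.
            17 is a leaf — visit 17.
          At 37: no right child.
          Visit 37.
        At 15: no right child.
        Visit 15.
      Visit 20.
    Visit 19.
  Visit 31.
Visit 35.
Full post-order sequence: 11, 16, 36, 6, 2, 17, 37, 15, 20, 19, 31, 35.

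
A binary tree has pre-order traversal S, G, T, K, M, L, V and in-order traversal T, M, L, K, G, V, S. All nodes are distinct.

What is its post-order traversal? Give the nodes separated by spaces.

The first element of pre-order is the root; it splits in-order into left and right subtrees.
Root S: left subtree has 6 nodes {T, M, L, K, G, V}, right has 0 { }.
  Root G: left subtree has 4 nodes {T, M, L, K}, right has 1 {V}.
    Root T: left subtree has 0 nodes { }, right has 3 {M, L, K}.
      Root K: left subtree has 2 nodes {M, L}, right has 0 { }.
        Root M: left subtree has 0 nodes { }, right has 1 {L}.

L M K T V G S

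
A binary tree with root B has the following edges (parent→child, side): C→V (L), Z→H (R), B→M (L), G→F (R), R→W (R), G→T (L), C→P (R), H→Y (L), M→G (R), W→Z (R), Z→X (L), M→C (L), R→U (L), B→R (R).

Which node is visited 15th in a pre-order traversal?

Pre-order visits the node, then its left subtree, then its right subtree.
Visit B.
At B: go left to M.
  Visit M.
  At M: go left to C.
    Visit C.
    At C: go left to V.
      V is a leaf — visit V.
    At C: go right to P.
      P is a leaf — visit P.
  At M: go right to G.
    Visit G.
    At G: go left to T.
      T is a leaf — visit T.
    At G: go right to F.
      F is a leaf — visit F.
At B: go right to R.
  Visit R.
  At R: go left to U.
    U is a leaf — visit U.
  At R: go right to W.
    Visit W.
    At W: no left child.
    At W: go right to Z.
      Visit Z.
      At Z: go left to X.
        X is a leaf — visit X.
      At Z: go right to H.
        Visit H.
        At H: go left to Y.
          Y is a leaf — visit Y.
        At H: no right child.
Full pre-order sequence: B, M, C, V, P, G, T, F, R, U, W, Z, X, H, Y.

Y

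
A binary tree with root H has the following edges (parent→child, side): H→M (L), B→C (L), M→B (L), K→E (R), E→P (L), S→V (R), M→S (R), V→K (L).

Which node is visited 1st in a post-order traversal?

Post-order visits the left subtree, then the right subtree, then the node.
At H: go left to M.
  At M: go left to B.
    At B: go left to C.
      C is a leaf — visit C.
    At B: no right child.
    Visit B.
  At M: go right to S.
    At S: no left child.
    At S: go right to V.
      At V: go left to K.
        At K: no left child.
        At K: go right to E.
          At E: go left to P.
            P is a leaf — visit P.
          At E: no right child.
          Visit E.
        Visit K.
      At V: no right child.
      Visit V.
    Visit S.
  Visit M.
At H: no right child.
Visit H.
Full post-order sequence: C, B, P, E, K, V, S, M, H.

C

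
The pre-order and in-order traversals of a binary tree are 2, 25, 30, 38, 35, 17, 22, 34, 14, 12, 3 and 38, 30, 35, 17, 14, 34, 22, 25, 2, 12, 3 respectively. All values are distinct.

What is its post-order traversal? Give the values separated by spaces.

The first element of pre-order is the root; it splits in-order into left and right subtrees.
Root 2: left subtree has 8 nodes {38, 30, 35, 17, 14, 34, 22, 25}, right has 2 {12, 3}.
  Root 25: left subtree has 7 nodes {38, 30, 35, 17, 14, 34, 22}, right has 0 { }.
    Root 30: left subtree has 1 node {38}, right has 5 {35, 17, 14, 34, 22}.
      Root 35: left subtree has 0 nodes { }, right has 4 {17, 14, 34, 22}.
        Root 17: left subtree has 0 nodes { }, right has 3 {14, 34, 22}.
          Root 22: left subtree has 2 nodes {14, 34}, right has 0 { }.
            Root 34: left subtree has 1 node {14}, right has 0 { }.
  Root 12: left subtree has 0 nodes { }, right has 1 {3}.

38 14 34 22 17 35 30 25 3 12 2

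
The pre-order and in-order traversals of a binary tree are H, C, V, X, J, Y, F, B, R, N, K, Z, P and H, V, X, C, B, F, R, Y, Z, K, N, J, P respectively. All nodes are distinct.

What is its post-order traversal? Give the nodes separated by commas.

X, V, B, R, F, Z, K, N, Y, P, J, C, H

The first element of pre-order is the root; it splits in-order into left and right subtrees.
Root H: left subtree has 0 nodes { }, right has 12 {V, X, C, B, F, R, Y, Z, K, N, J, P}.
  Root C: left subtree has 2 nodes {V, X}, right has 9 {B, F, R, Y, Z, K, N, J, P}.
    Root V: left subtree has 0 nodes { }, right has 1 {X}.
    Root J: left subtree has 7 nodes {B, F, R, Y, Z, K, N}, right has 1 {P}.
      Root Y: left subtree has 3 nodes {B, F, R}, right has 3 {Z, K, N}.
        Root F: left subtree has 1 node {B}, right has 1 {R}.
        Root N: left subtree has 2 nodes {Z, K}, right has 0 { }.
          Root K: left subtree has 1 node {Z}, right has 0 { }.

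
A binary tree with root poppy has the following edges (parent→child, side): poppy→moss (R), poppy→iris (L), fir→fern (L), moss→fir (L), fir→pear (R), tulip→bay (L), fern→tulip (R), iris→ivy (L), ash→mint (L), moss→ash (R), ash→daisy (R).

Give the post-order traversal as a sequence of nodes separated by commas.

ivy, iris, bay, tulip, fern, pear, fir, mint, daisy, ash, moss, poppy

Post-order visits the left subtree, then the right subtree, then the node.
At poppy: go left to iris.
  At iris: go left to ivy.
    ivy is a leaf — visit ivy.
  At iris: no right child.
  Visit iris.
At poppy: go right to moss.
  At moss: go left to fir.
    At fir: go left to fern.
      At fern: no left child.
      At fern: go right to tulip.
        At tulip: go left to bay.
          bay is a leaf — visit bay.
        At tulip: no right child.
        Visit tulip.
      Visit fern.
    At fir: go right to pear.
      pear is a leaf — visit pear.
    Visit fir.
  At moss: go right to ash.
    At ash: go left to mint.
      mint is a leaf — visit mint.
    At ash: go right to daisy.
      daisy is a leaf — visit daisy.
    Visit ash.
  Visit moss.
Visit poppy.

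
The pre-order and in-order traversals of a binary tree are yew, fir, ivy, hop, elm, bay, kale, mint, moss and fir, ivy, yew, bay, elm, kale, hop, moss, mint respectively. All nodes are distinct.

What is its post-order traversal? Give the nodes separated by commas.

The first element of pre-order is the root; it splits in-order into left and right subtrees.
Root yew: left subtree has 2 nodes {fir, ivy}, right has 6 {bay, elm, kale, hop, moss, mint}.
  Root fir: left subtree has 0 nodes { }, right has 1 {ivy}.
  Root hop: left subtree has 3 nodes {bay, elm, kale}, right has 2 {moss, mint}.
    Root elm: left subtree has 1 node {bay}, right has 1 {kale}.
    Root mint: left subtree has 1 node {moss}, right has 0 { }.

ivy, fir, bay, kale, elm, moss, mint, hop, yew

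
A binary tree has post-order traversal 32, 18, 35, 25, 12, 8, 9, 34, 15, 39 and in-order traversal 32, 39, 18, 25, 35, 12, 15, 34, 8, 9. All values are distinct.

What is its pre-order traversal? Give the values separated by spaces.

39 32 15 12 25 18 35 34 9 8

The last element of post-order is the root; it splits in-order into left and right subtrees.
Root 39: left subtree has 1 node {32}, right has 8 {18, 25, 35, 12, 15, 34, 8, 9}.
  Root 15: left subtree has 4 nodes {18, 25, 35, 12}, right has 3 {34, 8, 9}.
    Root 12: left subtree has 3 nodes {18, 25, 35}, right has 0 { }.
      Root 25: left subtree has 1 node {18}, right has 1 {35}.
    Root 34: left subtree has 0 nodes { }, right has 2 {8, 9}.
      Root 9: left subtree has 1 node {8}, right has 0 { }.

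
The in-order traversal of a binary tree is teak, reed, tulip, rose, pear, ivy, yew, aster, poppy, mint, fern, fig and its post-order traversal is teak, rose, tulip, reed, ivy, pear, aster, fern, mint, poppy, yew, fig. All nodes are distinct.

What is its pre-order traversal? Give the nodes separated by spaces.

The last element of post-order is the root; it splits in-order into left and right subtrees.
Root fig: left subtree has 11 nodes {teak, reed, tulip, rose, pear, ivy, yew, aster, poppy, mint, fern}, right has 0 { }.
  Root yew: left subtree has 6 nodes {teak, reed, tulip, rose, pear, ivy}, right has 4 {aster, poppy, mint, fern}.
    Root pear: left subtree has 4 nodes {teak, reed, tulip, rose}, right has 1 {ivy}.
      Root reed: left subtree has 1 node {teak}, right has 2 {tulip, rose}.
        Root tulip: left subtree has 0 nodes { }, right has 1 {rose}.
    Root poppy: left subtree has 1 node {aster}, right has 2 {mint, fern}.
      Root mint: left subtree has 0 nodes { }, right has 1 {fern}.

fig yew pear reed teak tulip rose ivy poppy aster mint fern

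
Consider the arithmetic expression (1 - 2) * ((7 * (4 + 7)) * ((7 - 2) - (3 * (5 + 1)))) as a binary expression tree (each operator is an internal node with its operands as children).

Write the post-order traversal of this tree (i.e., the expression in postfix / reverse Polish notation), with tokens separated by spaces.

1 2 - 7 4 7 + * 7 2 - 3 5 1 + * - * *

Post-order on an expression tree gives postfix notation: for each operator, emit left operand, right operand, then the operator.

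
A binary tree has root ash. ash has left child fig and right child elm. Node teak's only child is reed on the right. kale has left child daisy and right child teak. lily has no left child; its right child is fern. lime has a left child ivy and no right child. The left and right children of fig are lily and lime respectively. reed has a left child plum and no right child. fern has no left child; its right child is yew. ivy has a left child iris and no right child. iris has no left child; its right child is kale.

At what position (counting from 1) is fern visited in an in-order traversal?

In-order visits the left subtree, then the node, then the right subtree.
At ash: go left to fig.
  At fig: go left to lily.
    At lily: no left child.
    Visit lily.
    At lily: go right to fern.
      At fern: no left child.
      Visit fern.
      At fern: go right to yew.
        yew is a leaf — visit yew.
  Visit fig.
  At fig: go right to lime.
    At lime: go left to ivy.
      At ivy: go left to iris.
        At iris: no left child.
        Visit iris.
        At iris: go right to kale.
          At kale: go left to daisy.
            daisy is a leaf — visit daisy.
          Visit kale.
          At kale: go right to teak.
            At teak: no left child.
            Visit teak.
            At teak: go right to reed.
              At reed: go left to plum.
                plum is a leaf — visit plum.
              Visit reed.
              At reed: no right child.
      Visit ivy.
      At ivy: no right child.
    Visit lime.
    At lime: no right child.
Visit ash.
At ash: go right to elm.
  elm is a leaf — visit elm.
Full in-order sequence: lily, fern, yew, fig, iris, daisy, kale, teak, plum, reed, ivy, lime, ash, elm.

2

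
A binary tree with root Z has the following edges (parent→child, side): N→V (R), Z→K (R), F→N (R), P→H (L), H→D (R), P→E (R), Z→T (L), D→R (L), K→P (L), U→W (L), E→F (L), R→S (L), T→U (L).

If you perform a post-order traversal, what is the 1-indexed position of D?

6

Post-order visits the left subtree, then the right subtree, then the node.
At Z: go left to T.
  At T: go left to U.
    At U: go left to W.
      W is a leaf — visit W.
    At U: no right child.
    Visit U.
  At T: no right child.
  Visit T.
At Z: go right to K.
  At K: go left to P.
    At P: go left to H.
      At H: no left child.
      At H: go right to D.
        At D: go left to R.
          At R: go left to S.
            S is a leaf — visit S.
          At R: no right child.
          Visit R.
        At D: no right child.
        Visit D.
      Visit H.
    At P: go right to E.
      At E: go left to F.
        At F: no left child.
        At F: go right to N.
          At N: no left child.
          At N: go right to V.
            V is a leaf — visit V.
          Visit N.
        Visit F.
      At E: no right child.
      Visit E.
    Visit P.
  At K: no right child.
  Visit K.
Visit Z.
Full post-order sequence: W, U, T, S, R, D, H, V, N, F, E, P, K, Z.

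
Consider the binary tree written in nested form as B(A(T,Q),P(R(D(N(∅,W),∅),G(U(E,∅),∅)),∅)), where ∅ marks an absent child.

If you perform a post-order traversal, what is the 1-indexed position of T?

1

Post-order visits the left subtree, then the right subtree, then the node.
At B: go left to A.
  At A: go left to T.
    T is a leaf — visit T.
  At A: go right to Q.
    Q is a leaf — visit Q.
  Visit A.
At B: go right to P.
  At P: go left to R.
    At R: go left to D.
      At D: go left to N.
        At N: no left child.
        At N: go right to W.
          W is a leaf — visit W.
        Visit N.
      At D: no right child.
      Visit D.
    At R: go right to G.
      At G: go left to U.
        At U: go left to E.
          E is a leaf — visit E.
        At U: no right child.
        Visit U.
      At G: no right child.
      Visit G.
    Visit R.
  At P: no right child.
  Visit P.
Visit B.
Full post-order sequence: T, Q, A, W, N, D, E, U, G, R, P, B.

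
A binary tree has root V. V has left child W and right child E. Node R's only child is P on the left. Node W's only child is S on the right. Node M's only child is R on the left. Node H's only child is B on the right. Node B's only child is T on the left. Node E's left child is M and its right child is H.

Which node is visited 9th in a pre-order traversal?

Pre-order visits the node, then its left subtree, then its right subtree.
Visit V.
At V: go left to W.
  Visit W.
  At W: no left child.
  At W: go right to S.
    S is a leaf — visit S.
At V: go right to E.
  Visit E.
  At E: go left to M.
    Visit M.
    At M: go left to R.
      Visit R.
      At R: go left to P.
        P is a leaf — visit P.
      At R: no right child.
    At M: no right child.
  At E: go right to H.
    Visit H.
    At H: no left child.
    At H: go right to B.
      Visit B.
      At B: go left to T.
        T is a leaf — visit T.
      At B: no right child.
Full pre-order sequence: V, W, S, E, M, R, P, H, B, T.

B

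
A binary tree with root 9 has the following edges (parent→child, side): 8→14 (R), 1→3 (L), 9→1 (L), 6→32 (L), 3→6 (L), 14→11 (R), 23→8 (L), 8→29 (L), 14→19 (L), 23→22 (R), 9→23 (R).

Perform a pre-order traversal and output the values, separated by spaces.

9 1 3 6 32 23 8 29 14 19 11 22

Pre-order visits the node, then its left subtree, then its right subtree.
Visit 9.
At 9: go left to 1.
  Visit 1.
  At 1: go left to 3.
    Visit 3.
    At 3: go left to 6.
      Visit 6.
      At 6: go left to 32.
        32 is a leaf — visit 32.
      At 6: no right child.
    At 3: no right child.
  At 1: no right child.
At 9: go right to 23.
  Visit 23.
  At 23: go left to 8.
    Visit 8.
    At 8: go left to 29.
      29 is a leaf — visit 29.
    At 8: go right to 14.
      Visit 14.
      At 14: go left to 19.
        19 is a leaf — visit 19.
      At 14: go right to 11.
        11 is a leaf — visit 11.
  At 23: go right to 22.
    22 is a leaf — visit 22.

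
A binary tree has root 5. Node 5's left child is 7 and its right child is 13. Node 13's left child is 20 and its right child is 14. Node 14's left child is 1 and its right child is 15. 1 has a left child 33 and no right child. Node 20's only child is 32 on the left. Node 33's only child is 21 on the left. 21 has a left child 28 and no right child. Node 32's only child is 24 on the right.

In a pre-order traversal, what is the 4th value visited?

20

Pre-order visits the node, then its left subtree, then its right subtree.
Visit 5.
At 5: go left to 7.
  7 is a leaf — visit 7.
At 5: go right to 13.
  Visit 13.
  At 13: go left to 20.
    Visit 20.
    At 20: go left to 32.
      Visit 32.
      At 32: no left child.
      At 32: go right to 24.
        24 is a leaf — visit 24.
    At 20: no right child.
  At 13: go right to 14.
    Visit 14.
    At 14: go left to 1.
      Visit 1.
      At 1: go left to 33.
        Visit 33.
        At 33: go left to 21.
          Visit 21.
          At 21: go left to 28.
            28 is a leaf — visit 28.
          At 21: no right child.
        At 33: no right child.
      At 1: no right child.
    At 14: go right to 15.
      15 is a leaf — visit 15.
Full pre-order sequence: 5, 7, 13, 20, 32, 24, 14, 1, 33, 21, 28, 15.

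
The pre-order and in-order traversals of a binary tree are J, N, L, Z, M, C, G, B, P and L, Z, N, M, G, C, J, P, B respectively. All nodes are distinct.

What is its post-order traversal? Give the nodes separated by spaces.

The first element of pre-order is the root; it splits in-order into left and right subtrees.
Root J: left subtree has 6 nodes {L, Z, N, M, G, C}, right has 2 {P, B}.
  Root N: left subtree has 2 nodes {L, Z}, right has 3 {M, G, C}.
    Root L: left subtree has 0 nodes { }, right has 1 {Z}.
    Root M: left subtree has 0 nodes { }, right has 2 {G, C}.
      Root C: left subtree has 1 node {G}, right has 0 { }.
  Root B: left subtree has 1 node {P}, right has 0 { }.

Z L G C M N P B J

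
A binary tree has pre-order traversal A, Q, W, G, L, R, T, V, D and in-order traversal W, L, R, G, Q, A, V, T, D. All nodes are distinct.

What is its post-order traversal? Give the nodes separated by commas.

The first element of pre-order is the root; it splits in-order into left and right subtrees.
Root A: left subtree has 5 nodes {W, L, R, G, Q}, right has 3 {V, T, D}.
  Root Q: left subtree has 4 nodes {W, L, R, G}, right has 0 { }.
    Root W: left subtree has 0 nodes { }, right has 3 {L, R, G}.
      Root G: left subtree has 2 nodes {L, R}, right has 0 { }.
        Root L: left subtree has 0 nodes { }, right has 1 {R}.
  Root T: left subtree has 1 node {V}, right has 1 {D}.

R, L, G, W, Q, V, D, T, A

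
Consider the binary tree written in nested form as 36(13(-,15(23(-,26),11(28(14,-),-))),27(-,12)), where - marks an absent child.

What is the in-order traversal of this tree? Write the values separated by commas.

In-order visits the left subtree, then the node, then the right subtree.
At 36: go left to 13.
  At 13: no left child.
  Visit 13.
  At 13: go right to 15.
    At 15: go left to 23.
      At 23: no left child.
      Visit 23.
      At 23: go right to 26.
        26 is a leaf — visit 26.
    Visit 15.
    At 15: go right to 11.
      At 11: go left to 28.
        At 28: go left to 14.
          14 is a leaf — visit 14.
        Visit 28.
        At 28: no right child.
      Visit 11.
      At 11: no right child.
Visit 36.
At 36: go right to 27.
  At 27: no left child.
  Visit 27.
  At 27: go right to 12.
    12 is a leaf — visit 12.

13, 23, 26, 15, 14, 28, 11, 36, 27, 12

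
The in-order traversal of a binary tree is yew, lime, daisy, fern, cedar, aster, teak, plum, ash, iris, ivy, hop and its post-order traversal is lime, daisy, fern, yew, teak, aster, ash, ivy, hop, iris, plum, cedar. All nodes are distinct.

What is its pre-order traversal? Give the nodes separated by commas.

The last element of post-order is the root; it splits in-order into left and right subtrees.
Root cedar: left subtree has 4 nodes {yew, lime, daisy, fern}, right has 7 {aster, teak, plum, ash, iris, ivy, hop}.
  Root yew: left subtree has 0 nodes { }, right has 3 {lime, daisy, fern}.
    Root fern: left subtree has 2 nodes {lime, daisy}, right has 0 { }.
      Root daisy: left subtree has 1 node {lime}, right has 0 { }.
  Root plum: left subtree has 2 nodes {aster, teak}, right has 4 {ash, iris, ivy, hop}.
    Root aster: left subtree has 0 nodes { }, right has 1 {teak}.
    Root iris: left subtree has 1 node {ash}, right has 2 {ivy, hop}.
      Root hop: left subtree has 1 node {ivy}, right has 0 { }.

cedar, yew, fern, daisy, lime, plum, aster, teak, iris, ash, hop, ivy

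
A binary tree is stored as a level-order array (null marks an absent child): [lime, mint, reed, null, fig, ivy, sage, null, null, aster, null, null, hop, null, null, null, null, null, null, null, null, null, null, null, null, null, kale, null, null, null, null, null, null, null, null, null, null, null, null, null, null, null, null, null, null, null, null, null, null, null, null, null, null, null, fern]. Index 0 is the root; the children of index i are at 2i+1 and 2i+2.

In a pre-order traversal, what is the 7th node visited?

Pre-order visits the node, then its left subtree, then its right subtree.
Visit lime.
At lime: go left to mint.
  Visit mint.
  At mint: no left child.
  At mint: go right to fig.
    Visit fig.
    At fig: go left to aster.
      aster is a leaf — visit aster.
    At fig: no right child.
At lime: go right to reed.
  Visit reed.
  At reed: go left to ivy.
    Visit ivy.
    At ivy: no left child.
    At ivy: go right to hop.
      Visit hop.
      At hop: no left child.
      At hop: go right to kale.
        Visit kale.
        At kale: no left child.
        At kale: go right to fern.
          fern is a leaf — visit fern.
  At reed: go right to sage.
    sage is a leaf — visit sage.
Full pre-order sequence: lime, mint, fig, aster, reed, ivy, hop, kale, fern, sage.

hop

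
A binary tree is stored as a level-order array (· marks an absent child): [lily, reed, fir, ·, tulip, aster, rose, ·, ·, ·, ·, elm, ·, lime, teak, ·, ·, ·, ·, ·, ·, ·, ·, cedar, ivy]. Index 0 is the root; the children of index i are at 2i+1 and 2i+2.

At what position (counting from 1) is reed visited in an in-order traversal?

1

In-order visits the left subtree, then the node, then the right subtree.
At lily: go left to reed.
  At reed: no left child.
  Visit reed.
  At reed: go right to tulip.
    tulip is a leaf — visit tulip.
Visit lily.
At lily: go right to fir.
  At fir: go left to aster.
    At aster: go left to elm.
      At elm: go left to cedar.
        cedar is a leaf — visit cedar.
      Visit elm.
      At elm: go right to ivy.
        ivy is a leaf — visit ivy.
    Visit aster.
    At aster: no right child.
  Visit fir.
  At fir: go right to rose.
    At rose: go left to lime.
      lime is a leaf — visit lime.
    Visit rose.
    At rose: go right to teak.
      teak is a leaf — visit teak.
Full in-order sequence: reed, tulip, lily, cedar, elm, ivy, aster, fir, lime, rose, teak.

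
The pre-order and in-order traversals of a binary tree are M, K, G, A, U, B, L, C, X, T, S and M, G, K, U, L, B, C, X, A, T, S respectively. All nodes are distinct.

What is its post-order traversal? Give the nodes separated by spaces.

G L X C B U S T A K M

The first element of pre-order is the root; it splits in-order into left and right subtrees.
Root M: left subtree has 0 nodes { }, right has 10 {G, K, U, L, B, C, X, A, T, S}.
  Root K: left subtree has 1 node {G}, right has 8 {U, L, B, C, X, A, T, S}.
    Root A: left subtree has 5 nodes {U, L, B, C, X}, right has 2 {T, S}.
      Root U: left subtree has 0 nodes { }, right has 4 {L, B, C, X}.
        Root B: left subtree has 1 node {L}, right has 2 {C, X}.
          Root C: left subtree has 0 nodes { }, right has 1 {X}.
      Root T: left subtree has 0 nodes { }, right has 1 {S}.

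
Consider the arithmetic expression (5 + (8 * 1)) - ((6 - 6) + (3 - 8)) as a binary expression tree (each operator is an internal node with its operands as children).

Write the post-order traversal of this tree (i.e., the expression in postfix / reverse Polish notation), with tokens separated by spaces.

5 8 1 * + 6 6 - 3 8 - + -

Post-order on an expression tree gives postfix notation: for each operator, emit left operand, right operand, then the operator.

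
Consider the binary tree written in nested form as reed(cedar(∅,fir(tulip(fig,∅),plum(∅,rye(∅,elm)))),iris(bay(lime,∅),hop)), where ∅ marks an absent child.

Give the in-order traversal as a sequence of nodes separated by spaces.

cedar fig tulip fir plum rye elm reed lime bay iris hop

In-order visits the left subtree, then the node, then the right subtree.
At reed: go left to cedar.
  At cedar: no left child.
  Visit cedar.
  At cedar: go right to fir.
    At fir: go left to tulip.
      At tulip: go left to fig.
        fig is a leaf — visit fig.
      Visit tulip.
      At tulip: no right child.
    Visit fir.
    At fir: go right to plum.
      At plum: no left child.
      Visit plum.
      At plum: go right to rye.
        At rye: no left child.
        Visit rye.
        At rye: go right to elm.
          elm is a leaf — visit elm.
Visit reed.
At reed: go right to iris.
  At iris: go left to bay.
    At bay: go left to lime.
      lime is a leaf — visit lime.
    Visit bay.
    At bay: no right child.
  Visit iris.
  At iris: go right to hop.
    hop is a leaf — visit hop.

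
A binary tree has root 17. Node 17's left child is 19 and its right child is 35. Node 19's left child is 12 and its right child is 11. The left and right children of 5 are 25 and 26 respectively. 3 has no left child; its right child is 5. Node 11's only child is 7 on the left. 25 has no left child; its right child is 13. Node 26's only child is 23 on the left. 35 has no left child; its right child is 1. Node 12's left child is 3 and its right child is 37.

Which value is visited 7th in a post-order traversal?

37

Post-order visits the left subtree, then the right subtree, then the node.
At 17: go left to 19.
  At 19: go left to 12.
    At 12: go left to 3.
      At 3: no left child.
      At 3: go right to 5.
        At 5: go left to 25.
          At 25: no left child.
          At 25: go right to 13.
            13 is a leaf — visit 13.
          Visit 25.
        At 5: go right to 26.
          At 26: go left to 23.
            23 is a leaf — visit 23.
          At 26: no right child.
          Visit 26.
        Visit 5.
      Visit 3.
    At 12: go right to 37.
      37 is a leaf — visit 37.
    Visit 12.
  At 19: go right to 11.
    At 11: go left to 7.
      7 is a leaf — visit 7.
    At 11: no right child.
    Visit 11.
  Visit 19.
At 17: go right to 35.
  At 35: no left child.
  At 35: go right to 1.
    1 is a leaf — visit 1.
  Visit 35.
Visit 17.
Full post-order sequence: 13, 25, 23, 26, 5, 3, 37, 12, 7, 11, 19, 1, 35, 17.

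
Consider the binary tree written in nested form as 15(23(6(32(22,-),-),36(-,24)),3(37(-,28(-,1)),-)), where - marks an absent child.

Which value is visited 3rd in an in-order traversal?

6

In-order visits the left subtree, then the node, then the right subtree.
At 15: go left to 23.
  At 23: go left to 6.
    At 6: go left to 32.
      At 32: go left to 22.
        22 is a leaf — visit 22.
      Visit 32.
      At 32: no right child.
    Visit 6.
    At 6: no right child.
  Visit 23.
  At 23: go right to 36.
    At 36: no left child.
    Visit 36.
    At 36: go right to 24.
      24 is a leaf — visit 24.
Visit 15.
At 15: go right to 3.
  At 3: go left to 37.
    At 37: no left child.
    Visit 37.
    At 37: go right to 28.
      At 28: no left child.
      Visit 28.
      At 28: go right to 1.
        1 is a leaf — visit 1.
  Visit 3.
  At 3: no right child.
Full in-order sequence: 22, 32, 6, 23, 36, 24, 15, 37, 28, 1, 3.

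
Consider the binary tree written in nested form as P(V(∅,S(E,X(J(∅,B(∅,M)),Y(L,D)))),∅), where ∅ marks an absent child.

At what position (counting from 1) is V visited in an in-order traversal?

In-order visits the left subtree, then the node, then the right subtree.
At P: go left to V.
  At V: no left child.
  Visit V.
  At V: go right to S.
    At S: go left to E.
      E is a leaf — visit E.
    Visit S.
    At S: go right to X.
      At X: go left to J.
        At J: no left child.
        Visit J.
        At J: go right to B.
          At B: no left child.
          Visit B.
          At B: go right to M.
            M is a leaf — visit M.
      Visit X.
      At X: go right to Y.
        At Y: go left to L.
          L is a leaf — visit L.
        Visit Y.
        At Y: go right to D.
          D is a leaf — visit D.
Visit P.
At P: no right child.
Full in-order sequence: V, E, S, J, B, M, X, L, Y, D, P.

1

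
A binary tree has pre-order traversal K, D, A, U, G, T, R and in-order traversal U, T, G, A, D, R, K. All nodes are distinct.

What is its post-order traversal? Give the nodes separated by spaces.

The first element of pre-order is the root; it splits in-order into left and right subtrees.
Root K: left subtree has 6 nodes {U, T, G, A, D, R}, right has 0 { }.
  Root D: left subtree has 4 nodes {U, T, G, A}, right has 1 {R}.
    Root A: left subtree has 3 nodes {U, T, G}, right has 0 { }.
      Root U: left subtree has 0 nodes { }, right has 2 {T, G}.
        Root G: left subtree has 1 node {T}, right has 0 { }.

T G U A R D K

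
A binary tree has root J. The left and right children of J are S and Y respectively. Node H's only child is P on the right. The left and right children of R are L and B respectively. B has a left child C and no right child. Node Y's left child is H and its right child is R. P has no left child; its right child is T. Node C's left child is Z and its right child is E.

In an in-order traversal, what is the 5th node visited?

In-order visits the left subtree, then the node, then the right subtree.
At J: go left to S.
  S is a leaf — visit S.
Visit J.
At J: go right to Y.
  At Y: go left to H.
    At H: no left child.
    Visit H.
    At H: go right to P.
      At P: no left child.
      Visit P.
      At P: go right to T.
        T is a leaf — visit T.
  Visit Y.
  At Y: go right to R.
    At R: go left to L.
      L is a leaf — visit L.
    Visit R.
    At R: go right to B.
      At B: go left to C.
        At C: go left to Z.
          Z is a leaf — visit Z.
        Visit C.
        At C: go right to E.
          E is a leaf — visit E.
      Visit B.
      At B: no right child.
Full in-order sequence: S, J, H, P, T, Y, L, R, Z, C, E, B.

T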